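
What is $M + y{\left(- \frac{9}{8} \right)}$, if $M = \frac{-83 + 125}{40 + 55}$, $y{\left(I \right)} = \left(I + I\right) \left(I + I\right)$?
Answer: $\frac{8367}{1520} \approx 5.5046$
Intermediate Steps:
$y{\left(I \right)} = 4 I^{2}$ ($y{\left(I \right)} = 2 I 2 I = 4 I^{2}$)
$M = \frac{42}{95} \approx 0.44211$
$M + y{\left(- \frac{9}{8} \right)} = \frac{42}{95} + 4 \left(- \frac{9}{8}\right)^{2} = \frac{42}{95} + 4 \cdot \frac{81}{64} = \frac{42}{95} + \frac{81}{16} = \frac{8367}{1520}$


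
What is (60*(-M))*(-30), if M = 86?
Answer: 154800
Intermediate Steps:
(60*(-M))*(-30) = (60*(-1*86))*(-30) = (60*(-86))*(-30) = -5160*(-30) = 154800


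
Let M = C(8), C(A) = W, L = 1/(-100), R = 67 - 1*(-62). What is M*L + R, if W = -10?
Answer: 1291/10 ≈ 129.10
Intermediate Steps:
R = 129 (R = 67 + 62 = 129)
L = -1/100 ≈ -0.010000
C(A) = -10
M = -10
M*L + R = -10*(-1/100) + 129 = ⅒ + 129 = 1291/10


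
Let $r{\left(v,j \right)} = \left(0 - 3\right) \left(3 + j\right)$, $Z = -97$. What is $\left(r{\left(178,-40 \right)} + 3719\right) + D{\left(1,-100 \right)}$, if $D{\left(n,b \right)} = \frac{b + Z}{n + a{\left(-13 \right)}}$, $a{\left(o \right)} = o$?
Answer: $\frac{46157}{12} \approx 3846.4$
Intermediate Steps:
$D{\left(n,b \right)} = \frac{-97 + b}{-13 + n}$ ($D{\left(n,b \right)} = \frac{b - 97}{n - 13} = \frac{-97 + b}{-13 + n}$)
$r{\left(v,j \right)} = -9 - 3 j$ ($r{\left(v,j \right)} = - 3 \left(3 + j\right) = -9 - 3 j$)
$\left(r{\left(178,-40 \right)} + 3719\right) + D{\left(1,-100 \right)} = \left(\left(-9 - -120\right) + 3719\right) + \frac{-97 - 100}{-13 + 1} = \left(\left(-9 + 120\right) + 3719\right) + \frac{1}{-12} \left(-197\right) = \left(111 + 3719\right) - - \frac{197}{12} = 3830 + \frac{197}{12} = \frac{46157}{12}$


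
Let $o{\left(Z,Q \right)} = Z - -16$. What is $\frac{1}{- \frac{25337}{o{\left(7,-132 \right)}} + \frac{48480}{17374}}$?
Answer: $- \frac{199801}{219544999} \approx -0.00091007$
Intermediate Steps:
$o{\left(Z,Q \right)} = 16 + Z$ ($o{\left(Z,Q \right)} = Z + 16 = 16 + Z$)
$\frac{1}{- \frac{25337}{o{\left(7,-132 \right)}} + \frac{48480}{17374}} = \frac{1}{- \frac{25337}{16 + 7} + \frac{48480}{17374}} = \frac{1}{- \frac{25337}{23} + 48480 \cdot \frac{1}{17374}} = \frac{1}{\left(-25337\right) \frac{1}{23} + \frac{24240}{8687}} = \frac{1}{- \frac{25337}{23} + \frac{24240}{8687}} = \frac{1}{- \frac{219544999}{199801}} = - \frac{199801}{219544999}$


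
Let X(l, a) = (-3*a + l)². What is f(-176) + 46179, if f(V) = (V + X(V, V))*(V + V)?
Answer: -43506077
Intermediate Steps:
X(l, a) = (l - 3*a)²
f(V) = 2*V*(V + 4*V²) (f(V) = (V + (-V + 3*V)²)*(V + V) = (V + (2*V)²)*(2*V) = (V + 4*V²)*(2*V) = 2*V*(V + 4*V²))
f(-176) + 46179 = (-176)²*(2 + 8*(-176)) + 46179 = 30976*(2 - 1408) + 46179 = 30976*(-1406) + 46179 = -43552256 + 46179 = -43506077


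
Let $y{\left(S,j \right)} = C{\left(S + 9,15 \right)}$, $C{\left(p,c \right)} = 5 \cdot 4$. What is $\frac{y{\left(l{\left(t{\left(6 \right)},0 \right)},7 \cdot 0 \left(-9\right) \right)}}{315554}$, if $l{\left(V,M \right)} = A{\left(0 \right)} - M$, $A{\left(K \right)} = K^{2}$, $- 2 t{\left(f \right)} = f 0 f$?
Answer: $\frac{10}{157777} \approx 6.3381 \cdot 10^{-5}$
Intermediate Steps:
$t{\left(f \right)} = 0$ ($t{\left(f \right)} = - \frac{f 0 f}{2} = - \frac{0 f}{2} = \left(- \frac{1}{2}\right) 0 = 0$)
$C{\left(p,c \right)} = 20$
$l{\left(V,M \right)} = - M$ ($l{\left(V,M \right)} = 0^{2} - M = 0 - M = - M$)
$y{\left(S,j \right)} = 20$
$\frac{y{\left(l{\left(t{\left(6 \right)},0 \right)},7 \cdot 0 \left(-9\right) \right)}}{315554} = \frac{20}{315554} = 20 \cdot \frac{1}{315554} = \frac{10}{157777}$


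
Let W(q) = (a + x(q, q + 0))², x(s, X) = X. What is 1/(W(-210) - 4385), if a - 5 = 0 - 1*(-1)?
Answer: 1/37231 ≈ 2.6859e-5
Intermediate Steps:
a = 6 (a = 5 + (0 - 1*(-1)) = 5 + (0 + 1) = 5 + 1 = 6)
W(q) = (6 + q)² (W(q) = (6 + (q + 0))² = (6 + q)²)
1/(W(-210) - 4385) = 1/((6 - 210)² - 4385) = 1/((-204)² - 4385) = 1/(41616 - 4385) = 1/37231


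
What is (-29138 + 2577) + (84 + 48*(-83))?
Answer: -30461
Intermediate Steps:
(-29138 + 2577) + (84 + 48*(-83)) = -26561 + (84 - 3984) = -26561 - 3900 = -30461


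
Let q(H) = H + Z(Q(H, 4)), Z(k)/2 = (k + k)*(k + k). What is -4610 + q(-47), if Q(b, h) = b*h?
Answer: 278095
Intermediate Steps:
Z(k) = 8*k² (Z(k) = 2*((k + k)*(k + k)) = 2*((2*k)*(2*k)) = 2*(4*k²) = 8*k²)
q(H) = H + 128*H² (q(H) = H + 8*(H*4)² = H + 8*(4*H)² = H + 8*(16*H²) = H + 128*H²)
-4610 + q(-47) = -4610 - 47*(1 + 128*(-47)) = -4610 - 47*(1 - 6016) = -4610 - 47*(-6015) = -4610 + 282705 = 278095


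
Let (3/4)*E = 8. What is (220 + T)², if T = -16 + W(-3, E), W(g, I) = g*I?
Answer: 29584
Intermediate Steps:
E = 32/3 (E = (4/3)*8 = 32/3 ≈ 10.667)
W(g, I) = I*g
T = -48 (T = -16 + (32/3)*(-3) = -16 - 32 = -48)
(220 + T)² = (220 - 48)² = 172² = 29584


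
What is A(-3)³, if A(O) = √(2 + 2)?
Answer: 8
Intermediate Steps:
A(O) = 2 (A(O) = √4 = 2)
A(-3)³ = 2³ = 8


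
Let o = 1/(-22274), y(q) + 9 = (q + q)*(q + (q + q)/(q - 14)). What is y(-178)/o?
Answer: -8379334019/6 ≈ -1.3966e+9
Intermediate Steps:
y(q) = -9 + 2*q*(q + 2*q/(-14 + q)) (y(q) = -9 + (q + q)*(q + (q + q)/(q - 14)) = -9 + (2*q)*(q + (2*q)/(-14 + q)) = -9 + (2*q)*(q + 2*q/(-14 + q)) = -9 + 2*q*(q + 2*q/(-14 + q)))
o = -1/22274 ≈ -4.4895e-5
y(-178)/o = ((126 - 24*(-178)² - 9*(-178) + 2*(-178)³)/(-14 - 178))/(-1/22274) = ((126 - 24*31684 + 1602 + 2*(-5639752))/(-192))*(-22274) = -(126 - 760416 + 1602 - 11279504)/192*(-22274) = -1/192*(-12038192)*(-22274) = (752387/12)*(-22274) = -8379334019/6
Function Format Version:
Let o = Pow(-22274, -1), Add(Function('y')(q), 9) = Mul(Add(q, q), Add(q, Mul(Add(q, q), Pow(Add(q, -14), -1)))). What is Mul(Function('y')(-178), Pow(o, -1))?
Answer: Rational(-8379334019, 6) ≈ -1.3966e+9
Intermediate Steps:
Function('y')(q) = Add(-9, Mul(2, q, Add(q, Mul(2, q, Pow(Add(-14, q), -1))))) (Function('y')(q) = Add(-9, Mul(Add(q, q), Add(q, Mul(Add(q, q), Pow(Add(q, -14), -1))))) = Add(-9, Mul(Mul(2, q), Add(q, Mul(Mul(2, q), Pow(Add(-14, q), -1))))) = Add(-9, Mul(Mul(2, q), Add(q, Mul(2, q, Pow(Add(-14, q), -1))))) = Add(-9, Mul(2, q, Add(q, Mul(2, q, Pow(Add(-14, q), -1))))))
o = Rational(-1, 22274) ≈ -4.4895e-5
Mul(Function('y')(-178), Pow(o, -1)) = Mul(Mul(Pow(Add(-14, -178), -1), Add(126, Mul(-24, Pow(-178, 2)), Mul(-9, -178), Mul(2, Pow(-178, 3)))), Pow(Rational(-1, 22274), -1)) = Mul(Mul(Pow(-192, -1), Add(126, Mul(-24, 31684), 1602, Mul(2, -5639752))), -22274) = Mul(Mul(Rational(-1, 192), Add(126, -760416, 1602, -11279504)), -22274) = Mul(Mul(Rational(-1, 192), -12038192), -22274) = Mul(Rational(752387, 12), -22274) = Rational(-8379334019, 6)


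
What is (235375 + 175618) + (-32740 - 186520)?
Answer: 191733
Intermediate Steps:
(235375 + 175618) + (-32740 - 186520) = 410993 - 219260 = 191733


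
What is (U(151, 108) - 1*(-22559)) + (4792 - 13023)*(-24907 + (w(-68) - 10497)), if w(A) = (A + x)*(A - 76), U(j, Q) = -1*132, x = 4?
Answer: 215575855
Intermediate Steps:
U(j, Q) = -132
w(A) = (-76 + A)*(4 + A) (w(A) = (A + 4)*(A - 76) = (4 + A)*(-76 + A) = (-76 + A)*(4 + A))
(U(151, 108) - 1*(-22559)) + (4792 - 13023)*(-24907 + (w(-68) - 10497)) = (-132 - 1*(-22559)) + (4792 - 13023)*(-24907 + ((-304 + (-68)² - 72*(-68)) - 10497)) = (-132 + 22559) - 8231*(-24907 + ((-304 + 4624 + 4896) - 10497)) = 22427 - 8231*(-24907 + (9216 - 10497)) = 22427 - 8231*(-24907 - 1281) = 22427 - 8231*(-26188) = 22427 + 215553428 = 215575855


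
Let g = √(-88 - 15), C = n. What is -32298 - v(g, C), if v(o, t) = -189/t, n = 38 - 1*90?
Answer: -1679685/52 ≈ -32302.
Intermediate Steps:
n = -52 (n = 38 - 90 = -52)
C = -52
g = I*√103 (g = √(-103) = I*√103 ≈ 10.149*I)
-32298 - v(g, C) = -32298 - (-189)/(-52) = -32298 - (-189)*(-1)/52 = -32298 - 1*189/52 = -32298 - 189/52 = -1679685/52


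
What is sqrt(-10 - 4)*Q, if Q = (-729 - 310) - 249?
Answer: -1288*I*sqrt(14) ≈ -4819.3*I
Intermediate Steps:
Q = -1288 (Q = -1039 - 249 = -1288)
sqrt(-10 - 4)*Q = sqrt(-10 - 4)*(-1288) = sqrt(-14)*(-1288) = (I*sqrt(14))*(-1288) = -1288*I*sqrt(14)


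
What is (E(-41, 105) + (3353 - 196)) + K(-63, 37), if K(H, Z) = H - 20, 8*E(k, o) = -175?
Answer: 24417/8 ≈ 3052.1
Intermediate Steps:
E(k, o) = -175/8 (E(k, o) = (⅛)*(-175) = -175/8)
K(H, Z) = -20 + H
(E(-41, 105) + (3353 - 196)) + K(-63, 37) = (-175/8 + (3353 - 196)) + (-20 - 63) = (-175/8 + 3157) - 83 = 25081/8 - 83 = 24417/8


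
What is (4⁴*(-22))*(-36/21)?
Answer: 67584/7 ≈ 9654.9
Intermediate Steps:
(4⁴*(-22))*(-36/21) = (256*(-22))*(-36*1/21) = -5632*(-12/7) = 67584/7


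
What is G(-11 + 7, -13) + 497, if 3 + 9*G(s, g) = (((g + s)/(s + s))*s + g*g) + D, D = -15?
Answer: 3077/6 ≈ 512.83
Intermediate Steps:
G(s, g) = -2 + g**2/9 + g/18 + s/18 (G(s, g) = -1/3 + ((((g + s)/(s + s))*s + g*g) - 15)/9 = -1/3 + ((((g + s)/((2*s)))*s + g**2) - 15)/9 = -1/3 + ((((g + s)*(1/(2*s)))*s + g**2) - 15)/9 = -1/3 + ((((g + s)/(2*s))*s + g**2) - 15)/9 = -1/3 + (((g/2 + s/2) + g**2) - 15)/9 = -1/3 + ((g**2 + g/2 + s/2) - 15)/9 = -1/3 + (-15 + g**2 + g/2 + s/2)/9 = -1/3 + (-5/3 + g**2/9 + g/18 + s/18) = -2 + g**2/9 + g/18 + s/18)
G(-11 + 7, -13) + 497 = (-2 + (1/9)*(-13)**2 + (1/18)*(-13) + (-11 + 7)/18) + 497 = (-2 + (1/9)*169 - 13/18 + (1/18)*(-4)) + 497 = (-2 + 169/9 - 13/18 - 2/9) + 497 = 95/6 + 497 = 3077/6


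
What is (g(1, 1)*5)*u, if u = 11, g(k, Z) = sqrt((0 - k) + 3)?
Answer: 55*sqrt(2) ≈ 77.782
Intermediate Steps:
g(k, Z) = sqrt(3 - k) (g(k, Z) = sqrt(-k + 3) = sqrt(3 - k))
(g(1, 1)*5)*u = (sqrt(3 - 1*1)*5)*11 = (sqrt(3 - 1)*5)*11 = (sqrt(2)*5)*11 = (5*sqrt(2))*11 = 55*sqrt(2)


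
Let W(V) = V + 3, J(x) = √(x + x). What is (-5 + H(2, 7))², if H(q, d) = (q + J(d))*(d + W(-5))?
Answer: 375 + 50*√14 ≈ 562.08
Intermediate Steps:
J(x) = √2*√x (J(x) = √(2*x) = √2*√x)
W(V) = 3 + V
H(q, d) = (-2 + d)*(q + √2*√d) (H(q, d) = (q + √2*√d)*(d + (3 - 5)) = (q + √2*√d)*(d - 2) = (q + √2*√d)*(-2 + d) = (-2 + d)*(q + √2*√d))
(-5 + H(2, 7))² = (-5 + (-2*2 + 7*2 + √2*7^(3/2) - 2*√2*√7))² = (-5 + (-4 + 14 + √2*(7*√7) - 2*√14))² = (-5 + (-4 + 14 + 7*√14 - 2*√14))² = (-5 + (10 + 5*√14))² = (5 + 5*√14)²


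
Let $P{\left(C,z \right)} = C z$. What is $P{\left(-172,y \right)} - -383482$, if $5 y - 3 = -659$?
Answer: $\frac{2030242}{5} \approx 4.0605 \cdot 10^{5}$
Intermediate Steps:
$y = - \frac{656}{5}$ ($y = \frac{3}{5} + \frac{1}{5} \left(-659\right) = \frac{3}{5} - \frac{659}{5} = - \frac{656}{5} \approx -131.2$)
$P{\left(-172,y \right)} - -383482 = \left(-172\right) \left(- \frac{656}{5}\right) - -383482 = \frac{112832}{5} + 383482 = \frac{2030242}{5}$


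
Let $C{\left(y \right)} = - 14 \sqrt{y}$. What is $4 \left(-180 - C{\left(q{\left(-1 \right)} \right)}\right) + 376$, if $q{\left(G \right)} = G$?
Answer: $-344 + 56 i \approx -344.0 + 56.0 i$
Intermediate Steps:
$4 \left(-180 - C{\left(q{\left(-1 \right)} \right)}\right) + 376 = 4 \left(-180 - - 14 \sqrt{-1}\right) + 376 = 4 \left(-180 - - 14 i\right) + 376 = 4 \left(-180 + 14 i\right) + 376 = \left(-720 + 56 i\right) + 376 = -344 + 56 i$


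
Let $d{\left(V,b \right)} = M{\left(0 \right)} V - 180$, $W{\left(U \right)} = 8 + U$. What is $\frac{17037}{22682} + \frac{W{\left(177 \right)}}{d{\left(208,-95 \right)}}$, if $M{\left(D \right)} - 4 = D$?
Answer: $\frac{7652147}{7394332} \approx 1.0349$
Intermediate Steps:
$M{\left(D \right)} = 4 + D$
$d{\left(V,b \right)} = -180 + 4 V$ ($d{\left(V,b \right)} = \left(4 + 0\right) V - 180 = 4 V - 180 = -180 + 4 V$)
$\frac{17037}{22682} + \frac{W{\left(177 \right)}}{d{\left(208,-95 \right)}} = \frac{17037}{22682} + \frac{8 + 177}{-180 + 4 \cdot 208} = 17037 \cdot \frac{1}{22682} + \frac{185}{-180 + 832} = \frac{17037}{22682} + \frac{185}{652} = \frac{7652147}{7394332}$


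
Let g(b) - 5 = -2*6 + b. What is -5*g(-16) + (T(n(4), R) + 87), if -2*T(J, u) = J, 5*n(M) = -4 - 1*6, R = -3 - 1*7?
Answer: 203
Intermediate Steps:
R = -10 (R = -3 - 7 = -10)
n(M) = -2 (n(M) = (-4 - 1*6)/5 = (-4 - 6)/5 = (⅕)*(-10) = -2)
T(J, u) = -J/2
g(b) = -7 + b (g(b) = 5 + (-2*6 + b) = 5 + (-12 + b) = -7 + b)
-5*g(-16) + (T(n(4), R) + 87) = -5*(-7 - 16) + (-½*(-2) + 87) = -5*(-23) + (1 + 87) = 115 + 88 = 203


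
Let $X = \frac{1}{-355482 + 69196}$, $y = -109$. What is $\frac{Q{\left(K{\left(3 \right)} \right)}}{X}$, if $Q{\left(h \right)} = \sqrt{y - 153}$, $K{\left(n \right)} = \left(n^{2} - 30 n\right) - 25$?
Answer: $- 286286 i \sqrt{262} \approx - 4.6339 \cdot 10^{6} i$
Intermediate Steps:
$K{\left(n \right)} = -25 + n^{2} - 30 n$
$X = - \frac{1}{286286}$ ($X = \frac{1}{-286286} = - \frac{1}{286286} \approx -3.493 \cdot 10^{-6}$)
$Q{\left(h \right)} = i \sqrt{262}$ ($Q{\left(h \right)} = \sqrt{-109 - 153} = \sqrt{-262} = i \sqrt{262}$)
$\frac{Q{\left(K{\left(3 \right)} \right)}}{X} = \frac{i \sqrt{262}}{- \frac{1}{286286}} = i \sqrt{262} \left(-286286\right) = - 286286 i \sqrt{262}$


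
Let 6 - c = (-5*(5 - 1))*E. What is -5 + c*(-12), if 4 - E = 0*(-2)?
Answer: -1037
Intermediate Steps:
E = 4 (E = 4 - 0*(-2) = 4 - 1*0 = 4 + 0 = 4)
c = 86 (c = 6 - (-5*(5 - 1))*4 = 6 - (-5*4)*4 = 6 - (-20)*4 = 6 - 1*(-80) = 6 + 80 = 86)
-5 + c*(-12) = -5 + 86*(-12) = -5 - 1032 = -1037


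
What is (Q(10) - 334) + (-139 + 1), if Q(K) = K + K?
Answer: -452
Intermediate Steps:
Q(K) = 2*K
(Q(10) - 334) + (-139 + 1) = (2*10 - 334) + (-139 + 1) = (20 - 334) - 138 = -314 - 138 = -452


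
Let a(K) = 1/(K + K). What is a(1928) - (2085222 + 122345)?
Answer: -8512378351/3856 ≈ -2.2076e+6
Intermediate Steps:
a(K) = 1/(2*K)
a(1928) - (2085222 + 122345) = (1/2)/1928 - (2085222 + 122345) = (1/2)*(1/1928) - 1*2207567 = 1/3856 - 2207567 = -8512378351/3856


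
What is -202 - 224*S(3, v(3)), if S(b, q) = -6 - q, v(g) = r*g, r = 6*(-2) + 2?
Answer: -5578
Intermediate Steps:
r = -10 (r = -12 + 2 = -10)
v(g) = -10*g
-202 - 224*S(3, v(3)) = -202 - 224*(-6 - (-10)*3) = -202 - 224*(-6 - 1*(-30)) = -202 - 224*(-6 + 30) = -202 - 224*24 = -202 - 5376 = -5578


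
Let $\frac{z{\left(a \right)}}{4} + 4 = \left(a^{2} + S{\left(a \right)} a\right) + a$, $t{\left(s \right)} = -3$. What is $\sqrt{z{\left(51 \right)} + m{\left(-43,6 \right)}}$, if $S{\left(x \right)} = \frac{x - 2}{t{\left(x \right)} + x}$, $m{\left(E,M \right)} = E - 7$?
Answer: $\frac{\sqrt{43001}}{2} \approx 103.68$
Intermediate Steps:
$m{\left(E,M \right)} = -7 + E$
$S{\left(x \right)} = \frac{-2 + x}{-3 + x}$ ($S{\left(x \right)} = \frac{x - 2}{-3 + x} = \frac{-2 + x}{-3 + x}$)
$z{\left(a \right)} = -16 + 4 a + 4 a^{2} + \frac{4 a \left(-2 + a\right)}{-3 + a}$ ($z{\left(a \right)} = -16 + 4 \left(\left(a^{2} + \frac{-2 + a}{-3 + a} a\right) + a\right) = -16 + 4 \left(\left(a^{2} + \frac{a \left(-2 + a\right)}{-3 + a}\right) + a\right) = -16 + 4 \left(a + a^{2} + \frac{a \left(-2 + a\right)}{-3 + a}\right) = -16 + \left(4 a + 4 a^{2} + \frac{4 a \left(-2 + a\right)}{-3 + a}\right) = -16 + 4 a + 4 a^{2} + \frac{4 a \left(-2 + a\right)}{-3 + a}$)
$\sqrt{z{\left(51 \right)} + m{\left(-43,6 \right)}} = \sqrt{\frac{4 \left(12 + 51^{3} - 51^{2} - 459\right)}{-3 + 51} - 50} = \sqrt{\frac{4 \left(12 + 132651 - 2601 - 459\right)}{48} - 50} = \sqrt{4 \cdot \frac{1}{48} \left(12 + 132651 - 2601 - 459\right) - 50} = \sqrt{4 \cdot \frac{1}{48} \cdot 129603 - 50} = \sqrt{\frac{43201}{4} - 50} = \sqrt{\frac{43001}{4}} = \frac{\sqrt{43001}}{2}$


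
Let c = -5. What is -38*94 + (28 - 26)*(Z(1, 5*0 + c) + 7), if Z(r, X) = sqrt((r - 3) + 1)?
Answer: -3558 + 2*I ≈ -3558.0 + 2.0*I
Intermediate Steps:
Z(r, X) = sqrt(-2 + r) (Z(r, X) = sqrt((-3 + r) + 1) = sqrt(-2 + r))
-38*94 + (28 - 26)*(Z(1, 5*0 + c) + 7) = -38*94 + (28 - 26)*(sqrt(-2 + 1) + 7) = -3572 + 2*(sqrt(-1) + 7) = -3572 + 2*(I + 7) = -3572 + 2*(7 + I) = -3572 + (14 + 2*I) = -3558 + 2*I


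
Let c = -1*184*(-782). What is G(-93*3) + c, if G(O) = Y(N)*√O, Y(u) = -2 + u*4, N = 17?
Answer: 143888 + 198*I*√31 ≈ 1.4389e+5 + 1102.4*I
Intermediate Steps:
Y(u) = -2 + 4*u
c = 143888 (c = -184*(-782) = 143888)
G(O) = 66*√O (G(O) = (-2 + 4*17)*√O = (-2 + 68)*√O = 66*√O)
G(-93*3) + c = 66*√(-93*3) + 143888 = 66*√(-279) + 143888 = 66*(3*I*√31) + 143888 = 198*I*√31 + 143888 = 143888 + 198*I*√31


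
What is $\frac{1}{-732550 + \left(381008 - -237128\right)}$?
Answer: $- \frac{1}{114414} \approx -8.7402 \cdot 10^{-6}$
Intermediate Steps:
$\frac{1}{-732550 + \left(381008 - -237128\right)} = \frac{1}{-732550 + \left(381008 + 237128\right)} = \frac{1}{-732550 + 618136} = \frac{1}{-114414} = - \frac{1}{114414}$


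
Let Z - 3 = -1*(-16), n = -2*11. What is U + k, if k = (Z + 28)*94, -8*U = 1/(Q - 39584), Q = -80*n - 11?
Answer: 1337240241/302680 ≈ 4418.0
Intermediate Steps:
n = -22
Q = 1749 (Q = -80*(-22) - 11 = 1760 - 11 = 1749)
Z = 19 (Z = 3 - 1*(-16) = 3 + 16 = 19)
U = 1/302680 (U = -1/(8*(1749 - 39584)) = -1/8/(-37835) = -1/8*(-1/37835) = 1/302680 ≈ 3.3038e-6)
k = 4418 (k = (19 + 28)*94 = 47*94 = 4418)
U + k = 1/302680 + 4418 = 1337240241/302680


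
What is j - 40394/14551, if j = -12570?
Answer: -182946464/14551 ≈ -12573.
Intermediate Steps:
j - 40394/14551 = -12570 - 40394/14551 = -182946464/14551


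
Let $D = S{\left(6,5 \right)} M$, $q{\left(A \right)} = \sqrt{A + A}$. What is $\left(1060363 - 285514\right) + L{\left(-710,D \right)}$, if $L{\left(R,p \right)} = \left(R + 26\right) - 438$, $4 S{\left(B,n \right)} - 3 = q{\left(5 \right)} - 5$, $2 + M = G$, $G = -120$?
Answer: $773727$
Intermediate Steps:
$M = -122$ ($M = -2 - 120 = -122$)
$q{\left(A \right)} = \sqrt{2} \sqrt{A}$ ($q{\left(A \right)} = \sqrt{2 A} = \sqrt{2} \sqrt{A}$)
$S{\left(B,n \right)} = - \frac{1}{2} + \frac{\sqrt{10}}{4}$ ($S{\left(B,n \right)} = \frac{3}{4} + \frac{\sqrt{2} \sqrt{5} - 5}{4} = \frac{3}{4} + \frac{\sqrt{10} - 5}{4} = \frac{3}{4} + \frac{-5 + \sqrt{10}}{4} = \frac{3}{4} - \left(\frac{5}{4} - \frac{\sqrt{10}}{4}\right) = - \frac{1}{2} + \frac{\sqrt{10}}{4}$)
$D = 61 - \frac{61 \sqrt{10}}{2}$ ($D = \left(- \frac{1}{2} + \frac{\sqrt{10}}{4}\right) \left(-122\right) = 61 - \frac{61 \sqrt{10}}{2} \approx -35.449$)
$L{\left(R,p \right)} = -412 + R$ ($L{\left(R,p \right)} = \left(26 + R\right) - 438 = -412 + R$)
$\left(1060363 - 285514\right) + L{\left(-710,D \right)} = \left(1060363 - 285514\right) - 1122 = 774849 - 1122 = 773727$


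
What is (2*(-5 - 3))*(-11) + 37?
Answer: 213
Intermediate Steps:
(2*(-5 - 3))*(-11) + 37 = (2*(-8))*(-11) + 37 = -16*(-11) + 37 = 176 + 37 = 213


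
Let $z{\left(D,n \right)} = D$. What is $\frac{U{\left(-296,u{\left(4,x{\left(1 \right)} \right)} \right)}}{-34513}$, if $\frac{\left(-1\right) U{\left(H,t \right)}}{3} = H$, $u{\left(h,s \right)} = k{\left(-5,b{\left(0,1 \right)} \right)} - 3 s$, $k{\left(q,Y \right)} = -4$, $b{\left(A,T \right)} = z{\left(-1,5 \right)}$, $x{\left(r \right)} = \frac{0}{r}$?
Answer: $- \frac{888}{34513} \approx -0.025729$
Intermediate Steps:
$x{\left(r \right)} = 0$
$b{\left(A,T \right)} = -1$
$u{\left(h,s \right)} = -4 - 3 s$
$U{\left(H,t \right)} = - 3 H$
$\frac{U{\left(-296,u{\left(4,x{\left(1 \right)} \right)} \right)}}{-34513} = \frac{\left(-3\right) \left(-296\right)}{-34513} = 888 \left(- \frac{1}{34513}\right) = - \frac{888}{34513}$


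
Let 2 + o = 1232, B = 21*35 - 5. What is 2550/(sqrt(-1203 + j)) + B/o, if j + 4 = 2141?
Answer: 73/123 + 1275*sqrt(934)/467 ≈ 84.032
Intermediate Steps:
j = 2137 (j = -4 + 2141 = 2137)
B = 730 (B = 735 - 5 = 730)
o = 1230 (o = -2 + 1232 = 1230)
2550/(sqrt(-1203 + j)) + B/o = 2550/(sqrt(-1203 + 2137)) + 730/1230 = 2550/(sqrt(934)) + 730*(1/1230) = 2550*(sqrt(934)/934) + 73/123 = 1275*sqrt(934)/467 + 73/123 = 73/123 + 1275*sqrt(934)/467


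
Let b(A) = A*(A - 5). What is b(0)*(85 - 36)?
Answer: 0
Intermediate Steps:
b(A) = A*(-5 + A)
b(0)*(85 - 36) = (0*(-5 + 0))*(85 - 36) = (0*(-5))*49 = 0*49 = 0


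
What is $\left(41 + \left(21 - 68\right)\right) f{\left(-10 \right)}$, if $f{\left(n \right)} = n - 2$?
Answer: $72$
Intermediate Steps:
$f{\left(n \right)} = -2 + n$
$\left(41 + \left(21 - 68\right)\right) f{\left(-10 \right)} = \left(41 + \left(21 - 68\right)\right) \left(-2 - 10\right) = \left(41 + \left(21 - 68\right)\right) \left(-12\right) = \left(41 - 47\right) \left(-12\right) = \left(-6\right) \left(-12\right) = 72$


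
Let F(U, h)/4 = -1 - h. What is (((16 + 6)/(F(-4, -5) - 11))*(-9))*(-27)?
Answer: 5346/5 ≈ 1069.2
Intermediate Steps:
F(U, h) = -4 - 4*h (F(U, h) = 4*(-1 - h) = -4 - 4*h)
(((16 + 6)/(F(-4, -5) - 11))*(-9))*(-27) = (((16 + 6)/((-4 - 4*(-5)) - 11))*(-9))*(-27) = ((22/((-4 + 20) - 11))*(-9))*(-27) = ((22/(16 - 11))*(-9))*(-27) = ((22/5)*(-9))*(-27) = -198/5*(-27) = 5346/5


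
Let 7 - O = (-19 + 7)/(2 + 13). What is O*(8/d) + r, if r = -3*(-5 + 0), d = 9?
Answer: 329/15 ≈ 21.933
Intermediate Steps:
r = 15 (r = -3*(-5) = 15)
O = 39/5 (O = 7 - (-19 + 7)/(2 + 13) = 7 - (-12)/15 = 7 - 1*(-⅘) = 7 + ⅘ = 39/5 ≈ 7.8000)
O*(8/d) + r = 39*(8/9)/5 + 15 = 39*(8*(⅑))/5 + 15 = (39/5)*(8/9) + 15 = 104/15 + 15 = 329/15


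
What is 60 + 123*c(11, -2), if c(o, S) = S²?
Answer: 552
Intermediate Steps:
60 + 123*c(11, -2) = 60 + 123*(-2)² = 60 + 123*4 = 60 + 492 = 552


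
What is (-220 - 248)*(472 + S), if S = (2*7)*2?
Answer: -234000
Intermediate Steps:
S = 28 (S = 14*2 = 28)
(-220 - 248)*(472 + S) = (-220 - 248)*(472 + 28) = -468*500 = -234000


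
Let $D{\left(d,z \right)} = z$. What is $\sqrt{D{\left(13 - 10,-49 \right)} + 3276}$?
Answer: $\sqrt{3227} \approx 56.807$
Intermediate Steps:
$\sqrt{D{\left(13 - 10,-49 \right)} + 3276} = \sqrt{-49 + 3276} = \sqrt{3227}$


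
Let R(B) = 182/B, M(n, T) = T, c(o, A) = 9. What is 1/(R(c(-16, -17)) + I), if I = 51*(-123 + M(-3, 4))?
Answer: -9/54439 ≈ -0.00016532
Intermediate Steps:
I = -6069 (I = 51*(-123 + 4) = 51*(-119) = -6069)
1/(R(c(-16, -17)) + I) = 1/(182/9 - 6069) = 1/(-54439/9) = -9/54439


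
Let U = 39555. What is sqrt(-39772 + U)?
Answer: I*sqrt(217) ≈ 14.731*I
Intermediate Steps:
sqrt(-39772 + U) = sqrt(-39772 + 39555) = sqrt(-217) = I*sqrt(217)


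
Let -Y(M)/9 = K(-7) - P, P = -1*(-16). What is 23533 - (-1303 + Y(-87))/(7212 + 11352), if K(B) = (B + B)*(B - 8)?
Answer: 436869661/18564 ≈ 23533.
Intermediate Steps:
K(B) = 2*B*(-8 + B) (K(B) = (2*B)*(-8 + B) = 2*B*(-8 + B))
P = 16
Y(M) = -1746 (Y(M) = -9*(2*(-7)*(-8 - 7) - 1*16) = -9*(2*(-7)*(-15) - 16) = -9*(210 - 16) = -9*194 = -1746)
23533 - (-1303 + Y(-87))/(7212 + 11352) = 23533 - (-1303 - 1746)/(7212 + 11352) = 23533 - (-3049)/18564 = 23533 - 1*(-3049/18564) = 23533 + 3049/18564 = 436869661/18564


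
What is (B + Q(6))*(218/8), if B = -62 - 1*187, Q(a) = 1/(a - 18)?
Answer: -325801/48 ≈ -6787.5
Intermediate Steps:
Q(a) = 1/(-18 + a)
B = -249 (B = -62 - 187 = -249)
(B + Q(6))*(218/8) = (-249 + 1/(-18 + 6))*(218/8) = (-249 + 1/(-12))*(218*(1/8)) = (-249 - 1/12)*(109/4) = -2989/12*109/4 = -325801/48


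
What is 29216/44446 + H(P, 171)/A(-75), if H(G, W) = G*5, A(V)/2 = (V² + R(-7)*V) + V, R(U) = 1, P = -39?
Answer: 10374941/16222790 ≈ 0.63953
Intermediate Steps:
A(V) = 2*V² + 4*V (A(V) = 2*((V² + 1*V) + V) = 2*((V² + V) + V) = 2*((V + V²) + V) = 2*(V² + 2*V) = 2*V² + 4*V)
H(G, W) = 5*G
29216/44446 + H(P, 171)/A(-75) = 29216/44446 + (5*(-39))/((2*(-75)*(2 - 75))) = 29216*(1/44446) - 195/(2*(-75)*(-73)) = 14608/22223 - 195/10950 = 14608/22223 - 195*1/10950 = 14608/22223 - 13/730 = 10374941/16222790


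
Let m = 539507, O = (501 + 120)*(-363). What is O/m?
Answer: -225423/539507 ≈ -0.41783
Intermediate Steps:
O = -225423 (O = 621*(-363) = -225423)
O/m = -225423/539507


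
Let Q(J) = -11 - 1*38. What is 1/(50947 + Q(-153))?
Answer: 1/50898 ≈ 1.9647e-5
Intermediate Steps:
Q(J) = -49 (Q(J) = -11 - 38 = -49)
1/(50947 + Q(-153)) = 1/(50947 - 49) = 1/50898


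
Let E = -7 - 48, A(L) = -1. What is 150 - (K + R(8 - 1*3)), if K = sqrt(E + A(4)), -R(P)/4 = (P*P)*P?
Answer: 650 - 2*I*sqrt(14) ≈ 650.0 - 7.4833*I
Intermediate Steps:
E = -55
R(P) = -4*P**3 (R(P) = -4*P*P*P = -4*P**2*P = -4*P**3)
K = 2*I*sqrt(14) (K = sqrt(-55 - 1) = sqrt(-56) = 2*I*sqrt(14) ≈ 7.4833*I)
150 - (K + R(8 - 1*3)) = 150 - (2*I*sqrt(14) - 4*(8 - 1*3)**3) = 150 - (2*I*sqrt(14) - 4*(8 - 3)**3) = 150 - (2*I*sqrt(14) - 4*5**3) = 150 - (2*I*sqrt(14) - 4*125) = 150 - (2*I*sqrt(14) - 500) = 150 - (-500 + 2*I*sqrt(14)) = 150 + (500 - 2*I*sqrt(14)) = 650 - 2*I*sqrt(14)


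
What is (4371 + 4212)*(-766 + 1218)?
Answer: 3879516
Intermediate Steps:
(4371 + 4212)*(-766 + 1218) = 8583*452 = 3879516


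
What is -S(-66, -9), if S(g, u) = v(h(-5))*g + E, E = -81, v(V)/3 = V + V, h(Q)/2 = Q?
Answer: -3879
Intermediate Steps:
h(Q) = 2*Q
v(V) = 6*V (v(V) = 3*(V + V) = 3*(2*V) = 6*V)
S(g, u) = -81 - 60*g (S(g, u) = (6*(2*(-5)))*g - 81 = (6*(-10))*g - 81 = -60*g - 81 = -81 - 60*g)
-S(-66, -9) = -(-81 - 60*(-66)) = -(-81 + 3960) = -1*3879 = -3879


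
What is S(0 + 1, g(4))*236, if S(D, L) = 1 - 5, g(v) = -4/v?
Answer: -944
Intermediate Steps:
S(D, L) = -4
S(0 + 1, g(4))*236 = -4*236 = -944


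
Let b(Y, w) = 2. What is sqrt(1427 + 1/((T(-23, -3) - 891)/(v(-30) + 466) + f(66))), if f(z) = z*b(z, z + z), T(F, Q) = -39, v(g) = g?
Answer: sqrt(1143764824665)/28311 ≈ 37.776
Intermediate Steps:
f(z) = 2*z (f(z) = z*2 = 2*z)
sqrt(1427 + 1/((T(-23, -3) - 891)/(v(-30) + 466) + f(66))) = sqrt(1427 + 1/((-39 - 891)/(-30 + 466) + 2*66)) = sqrt(1427 + 1/(-930/436 + 132)) = sqrt(1427 + 1/(-930*1/436 + 132)) = sqrt(1427 + 1/(-465/218 + 132)) = sqrt(1427 + 1/(28311/218)) = sqrt(1427 + 218/28311) = sqrt(40400015/28311) = sqrt(1143764824665)/28311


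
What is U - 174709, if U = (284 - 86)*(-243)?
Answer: -222823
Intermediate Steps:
U = -48114 (U = 198*(-243) = -48114)
U - 174709 = -48114 - 174709 = -222823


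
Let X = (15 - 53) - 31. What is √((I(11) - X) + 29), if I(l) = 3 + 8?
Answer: √109 ≈ 10.440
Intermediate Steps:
X = -69 (X = -38 - 31 = -69)
I(l) = 11
√((I(11) - X) + 29) = √((11 - 1*(-69)) + 29) = √((11 + 69) + 29) = √(80 + 29) = √109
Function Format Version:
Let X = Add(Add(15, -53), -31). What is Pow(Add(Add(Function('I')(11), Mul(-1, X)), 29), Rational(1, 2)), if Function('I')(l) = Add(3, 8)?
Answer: Pow(109, Rational(1, 2)) ≈ 10.440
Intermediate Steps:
X = -69 (X = Add(-38, -31) = -69)
Function('I')(l) = 11
Pow(Add(Add(Function('I')(11), Mul(-1, X)), 29), Rational(1, 2)) = Pow(Add(Add(11, Mul(-1, -69)), 29), Rational(1, 2)) = Pow(Add(Add(11, 69), 29), Rational(1, 2)) = Pow(Add(80, 29), Rational(1, 2)) = Pow(109, Rational(1, 2))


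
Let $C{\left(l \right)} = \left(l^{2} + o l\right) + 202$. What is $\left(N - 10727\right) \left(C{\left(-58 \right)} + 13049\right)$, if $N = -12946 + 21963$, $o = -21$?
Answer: $-30494430$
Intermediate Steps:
$N = 9017$
$C{\left(l \right)} = 202 + l^{2} - 21 l$ ($C{\left(l \right)} = \left(l^{2} - 21 l\right) + 202 = 202 + l^{2} - 21 l$)
$\left(N - 10727\right) \left(C{\left(-58 \right)} + 13049\right) = \left(9017 - 10727\right) \left(\left(202 + \left(-58\right)^{2} - -1218\right) + 13049\right) = - 1710 \left(\left(202 + 3364 + 1218\right) + 13049\right) = - 1710 \left(4784 + 13049\right) = \left(-1710\right) 17833 = -30494430$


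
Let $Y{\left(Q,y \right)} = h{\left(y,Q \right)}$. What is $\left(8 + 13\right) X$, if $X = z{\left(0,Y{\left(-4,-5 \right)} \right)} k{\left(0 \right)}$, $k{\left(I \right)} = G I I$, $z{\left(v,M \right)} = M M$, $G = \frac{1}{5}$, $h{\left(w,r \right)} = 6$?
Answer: $0$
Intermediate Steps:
$Y{\left(Q,y \right)} = 6$
$G = \frac{1}{5} \approx 0.2$
$z{\left(v,M \right)} = M^{2}$
$k{\left(I \right)} = \frac{I^{2}}{5}$ ($k{\left(I \right)} = \frac{I}{5} I = \frac{I^{2}}{5}$)
$X = 0$ ($X = 6^{2} \frac{0^{2}}{5} = 36 \cdot \frac{1}{5} \cdot 0 = 36 \cdot 0 = 0$)
$\left(8 + 13\right) X = \left(8 + 13\right) 0 = 21 \cdot 0 = 0$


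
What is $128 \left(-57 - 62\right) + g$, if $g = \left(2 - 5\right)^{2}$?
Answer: $-15223$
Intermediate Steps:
$g = 9$ ($g = \left(-3\right)^{2} = 9$)
$128 \left(-57 - 62\right) + g = 128 \left(-57 - 62\right) + 9 = 128 \left(-119\right) + 9 = -15232 + 9 = -15223$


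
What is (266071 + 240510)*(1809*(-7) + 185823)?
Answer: 87719565960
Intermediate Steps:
(266071 + 240510)*(1809*(-7) + 185823) = 506581*(-12663 + 185823) = 506581*173160 = 87719565960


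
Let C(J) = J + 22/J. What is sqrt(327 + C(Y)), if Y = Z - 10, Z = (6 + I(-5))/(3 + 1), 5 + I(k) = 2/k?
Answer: sqrt(1222159435)/1970 ≈ 17.746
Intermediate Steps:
I(k) = -5 + 2/k
Z = 3/20 (Z = (6 + (-5 + 2/(-5)))/(3 + 1) = (6 + (-5 + 2*(-1/5)))/4 = (6 + (-5 - 2/5))*(1/4) = (6 - 27/5)*(1/4) = (3/5)*(1/4) = 3/20 ≈ 0.15000)
Y = -197/20 (Y = 3/20 - 10 = -197/20 ≈ -9.8500)
sqrt(327 + C(Y)) = sqrt(327 + (-197/20 + 22/(-197/20))) = sqrt(327 + (-197/20 + 22*(-20/197))) = sqrt(327 + (-197/20 - 440/197)) = sqrt(327 - 47609/3940) = sqrt(1240771/3940) = sqrt(1222159435)/1970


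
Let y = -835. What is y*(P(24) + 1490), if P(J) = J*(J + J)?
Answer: -2206070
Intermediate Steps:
P(J) = 2*J**2 (P(J) = J*(2*J) = 2*J**2)
y*(P(24) + 1490) = -835*(2*24**2 + 1490) = -835*(2*576 + 1490) = -835*(1152 + 1490) = -835*2642 = -2206070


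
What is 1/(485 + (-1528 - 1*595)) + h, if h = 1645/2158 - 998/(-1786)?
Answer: 80156491/60703461 ≈ 1.3205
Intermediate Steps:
h = 2545827/1927094 (h = 1645*(1/2158) - 998*(-1/1786) = 1645/2158 + 499/893 = 2545827/1927094 ≈ 1.3211)
1/(485 + (-1528 - 1*595)) + h = 1/(485 + (-1528 - 1*595)) + 2545827/1927094 = 1/(485 + (-1528 - 595)) + 2545827/1927094 = 1/(485 - 2123) + 2545827/1927094 = 1/(-1638) + 2545827/1927094 = -1/1638 + 2545827/1927094 = 80156491/60703461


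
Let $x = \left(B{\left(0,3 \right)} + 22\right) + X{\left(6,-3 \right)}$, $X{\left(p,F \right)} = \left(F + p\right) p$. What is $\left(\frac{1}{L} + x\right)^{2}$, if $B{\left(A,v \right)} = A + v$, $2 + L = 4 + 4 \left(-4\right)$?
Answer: $\frac{361201}{196} \approx 1842.9$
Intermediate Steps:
$L = -14$ ($L = -2 + \left(4 + 4 \left(-4\right)\right) = -2 + \left(4 - 16\right) = -2 - 12 = -14$)
$X{\left(p,F \right)} = p \left(F + p\right)$
$x = 43$ ($x = \left(\left(0 + 3\right) + 22\right) + 6 \left(-3 + 6\right) = \left(3 + 22\right) + 6 \cdot 3 = 25 + 18 = 43$)
$\left(\frac{1}{L} + x\right)^{2} = \left(\frac{1}{-14} + 43\right)^{2} = \left(- \frac{1}{14} + 43\right)^{2} = \left(\frac{601}{14}\right)^{2} = \frac{361201}{196}$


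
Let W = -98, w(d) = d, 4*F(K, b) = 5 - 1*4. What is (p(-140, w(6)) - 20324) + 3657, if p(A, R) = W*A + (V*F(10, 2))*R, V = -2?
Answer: -2950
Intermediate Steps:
F(K, b) = ¼ (F(K, b) = (5 - 1*4)/4 = (5 - 4)/4 = (¼)*1 = ¼)
p(A, R) = -98*A - R/2 (p(A, R) = -98*A + (-2*¼)*R = -98*A - R/2)
(p(-140, w(6)) - 20324) + 3657 = ((-98*(-140) - ½*6) - 20324) + 3657 = ((13720 - 3) - 20324) + 3657 = (13717 - 20324) + 3657 = -6607 + 3657 = -2950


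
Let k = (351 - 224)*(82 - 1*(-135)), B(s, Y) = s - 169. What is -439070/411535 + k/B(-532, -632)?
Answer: -2329856227/57697207 ≈ -40.381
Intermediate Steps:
B(s, Y) = -169 + s
k = 27559 (k = 127*(82 + 135) = 127*217 = 27559)
-439070/411535 + k/B(-532, -632) = -439070/411535 + 27559/(-169 - 532) = -439070*1/411535 + 27559/(-701) = -87814/82307 + 27559*(-1/701) = -87814/82307 - 27559/701 = -2329856227/57697207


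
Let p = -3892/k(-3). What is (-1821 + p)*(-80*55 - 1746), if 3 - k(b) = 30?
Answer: 278260150/27 ≈ 1.0306e+7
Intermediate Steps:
k(b) = -27 (k(b) = 3 - 1*30 = 3 - 30 = -27)
p = 3892/27 (p = -3892/(-27) = -3892*(-1/27) = 3892/27 ≈ 144.15)
(-1821 + p)*(-80*55 - 1746) = (-1821 + 3892/27)*(-80*55 - 1746) = -45275*(-4400 - 1746)/27 = -45275/27*(-6146) = 278260150/27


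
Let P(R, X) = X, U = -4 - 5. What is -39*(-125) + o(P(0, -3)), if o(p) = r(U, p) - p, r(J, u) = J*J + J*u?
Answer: 4986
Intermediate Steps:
U = -9
r(J, u) = J**2 + J*u
o(p) = 81 - 10*p (o(p) = -9*(-9 + p) - p = (81 - 9*p) - p = 81 - 10*p)
-39*(-125) + o(P(0, -3)) = -39*(-125) + (81 - 10*(-3)) = 4875 + (81 + 30) = 4875 + 111 = 4986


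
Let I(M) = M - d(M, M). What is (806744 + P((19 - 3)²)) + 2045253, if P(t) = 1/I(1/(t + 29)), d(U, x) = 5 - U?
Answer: 4058391446/1423 ≈ 2.8520e+6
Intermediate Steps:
I(M) = -5 + 2*M (I(M) = M - (5 - M) = M + (-5 + M) = -5 + 2*M)
P(t) = 1/(-5 + 2/(29 + t)) (P(t) = 1/(-5 + 2/(t + 29)) = 1/(-5 + 2/(29 + t)))
(806744 + P((19 - 3)²)) + 2045253 = (806744 + (-29 - (19 - 3)²)/(143 + 5*(19 - 3)²)) + 2045253 = (806744 + (-29 - 1*16²)/(143 + 5*16²)) + 2045253 = (806744 + (-29 - 1*256)/(143 + 5*256)) + 2045253 = (806744 + (-29 - 256)/(143 + 1280)) + 2045253 = (806744 - 285/1423) + 2045253 = 1147996427/1423 + 2045253 = 4058391446/1423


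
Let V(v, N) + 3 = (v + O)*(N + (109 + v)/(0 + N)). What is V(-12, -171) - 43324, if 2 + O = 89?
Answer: -3203089/57 ≈ -56195.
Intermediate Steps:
O = 87 (O = -2 + 89 = 87)
V(v, N) = -3 + (87 + v)*(N + (109 + v)/N) (V(v, N) = -3 + (v + 87)*(N + (109 + v)/(0 + N)) = -3 + (87 + v)*(N + (109 + v)/N))
V(-12, -171) - 43324 = (9483 + (-12)² + 196*(-12) - 171*(-3 + 87*(-171) - 171*(-12)))/(-171) - 43324 = -(9483 + 144 - 2352 - 171*(-3 - 14877 + 2052))/171 - 43324 = -(9483 + 144 - 2352 - 171*(-12828))/171 - 43324 = -(9483 + 144 - 2352 + 2193588)/171 - 43324 = -1/171*2200863 - 43324 = -733621/57 - 43324 = -3203089/57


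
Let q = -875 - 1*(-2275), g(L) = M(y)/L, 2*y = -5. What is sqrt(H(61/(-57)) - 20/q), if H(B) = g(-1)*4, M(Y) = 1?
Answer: I*sqrt(19670)/70 ≈ 2.0036*I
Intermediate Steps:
y = -5/2 (y = (1/2)*(-5) = -5/2 ≈ -2.5000)
g(L) = 1/L
q = 1400 (q = -875 + 2275 = 1400)
H(B) = -4 (H(B) = 4/(-1) = -1*4 = -4)
sqrt(H(61/(-57)) - 20/q) = sqrt(-4 - 20/1400) = sqrt(-4 - 20*1/1400) = sqrt(-4 - 1/70) = sqrt(-281/70) = I*sqrt(19670)/70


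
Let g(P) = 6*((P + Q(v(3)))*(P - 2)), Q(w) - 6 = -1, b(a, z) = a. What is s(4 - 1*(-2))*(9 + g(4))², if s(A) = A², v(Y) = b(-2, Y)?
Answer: 492804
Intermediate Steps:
v(Y) = -2
Q(w) = 5 (Q(w) = 6 - 1 = 5)
g(P) = 6*(-2 + P)*(5 + P) (g(P) = 6*((P + 5)*(P - 2)) = 6*((5 + P)*(-2 + P)) = 6*((-2 + P)*(5 + P)) = 6*(-2 + P)*(5 + P))
s(4 - 1*(-2))*(9 + g(4))² = (4 - 1*(-2))²*(9 + (-60 + 6*4² + 18*4))² = (4 + 2)²*(9 + (-60 + 6*16 + 72))² = 6²*(9 + (-60 + 96 + 72))² = 36*(9 + 108)² = 36*117² = 36*13689 = 492804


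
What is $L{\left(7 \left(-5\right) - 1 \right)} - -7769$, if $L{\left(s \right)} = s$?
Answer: $7733$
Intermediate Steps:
$L{\left(7 \left(-5\right) - 1 \right)} - -7769 = \left(7 \left(-5\right) - 1\right) - -7769 = \left(-35 - 1\right) + 7769 = -36 + 7769 = 7733$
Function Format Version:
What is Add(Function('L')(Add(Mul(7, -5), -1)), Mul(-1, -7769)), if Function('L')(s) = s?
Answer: 7733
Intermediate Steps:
Add(Function('L')(Add(Mul(7, -5), -1)), Mul(-1, -7769)) = Add(Add(Mul(7, -5), -1), Mul(-1, -7769)) = Add(Add(-35, -1), 7769) = Add(-36, 7769) = 7733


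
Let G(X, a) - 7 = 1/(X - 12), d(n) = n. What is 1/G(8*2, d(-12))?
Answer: 4/29 ≈ 0.13793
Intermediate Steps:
G(X, a) = 7 + 1/(-12 + X) (G(X, a) = 7 + 1/(X - 12) = 7 + 1/(-12 + X))
1/G(8*2, d(-12)) = 1/((-83 + 7*(8*2))/(-12 + 8*2)) = 1/((-83 + 7*16)/(-12 + 16)) = 1/((-83 + 112)/4) = 1/((¼)*29) = 1/(29/4) = 4/29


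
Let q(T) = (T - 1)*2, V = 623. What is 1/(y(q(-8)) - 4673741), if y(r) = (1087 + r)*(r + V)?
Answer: -1/4026996 ≈ -2.4832e-7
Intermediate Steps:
q(T) = -2 + 2*T (q(T) = (-1 + T)*2 = -2 + 2*T)
y(r) = (623 + r)*(1087 + r) (y(r) = (1087 + r)*(r + 623) = (1087 + r)*(623 + r) = (623 + r)*(1087 + r))
1/(y(q(-8)) - 4673741) = 1/((677201 + (-2 + 2*(-8))² + 1710*(-2 + 2*(-8))) - 4673741) = 1/((677201 + (-2 - 16)² + 1710*(-2 - 16)) - 4673741) = 1/((677201 + (-18)² + 1710*(-18)) - 4673741) = 1/((677201 + 324 - 30780) - 4673741) = 1/(646745 - 4673741) = 1/(-4026996) = -1/4026996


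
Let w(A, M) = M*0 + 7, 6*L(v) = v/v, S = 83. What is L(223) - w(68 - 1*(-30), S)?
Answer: -41/6 ≈ -6.8333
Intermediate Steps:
L(v) = ⅙ (L(v) = (v/v)/6 = (⅙)*1 = ⅙)
w(A, M) = 7 (w(A, M) = 0 + 7 = 7)
L(223) - w(68 - 1*(-30), S) = ⅙ - 1*7 = ⅙ - 7 = -41/6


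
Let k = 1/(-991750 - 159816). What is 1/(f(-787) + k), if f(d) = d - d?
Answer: -1151566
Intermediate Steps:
f(d) = 0
k = -1/1151566 (k = 1/(-1151566) = -1/1151566 ≈ -8.6838e-7)
1/(f(-787) + k) = 1/(0 - 1/1151566) = 1/(-1/1151566) = -1151566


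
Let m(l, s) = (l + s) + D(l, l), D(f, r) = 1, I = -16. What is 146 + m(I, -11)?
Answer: 120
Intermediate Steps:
m(l, s) = 1 + l + s (m(l, s) = (l + s) + 1 = 1 + l + s)
146 + m(I, -11) = 146 + (1 - 16 - 11) = 146 - 26 = 120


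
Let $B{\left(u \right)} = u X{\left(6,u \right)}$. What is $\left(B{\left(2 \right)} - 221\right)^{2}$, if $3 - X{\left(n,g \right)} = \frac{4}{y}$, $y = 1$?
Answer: $49729$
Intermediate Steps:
$X{\left(n,g \right)} = -1$ ($X{\left(n,g \right)} = 3 - \frac{4}{1} = 3 - 4 \cdot 1 = 3 - 4 = -1$)
$B{\left(u \right)} = - u$ ($B{\left(u \right)} = u \left(-1\right) = - u$)
$\left(B{\left(2 \right)} - 221\right)^{2} = \left(\left(-1\right) 2 - 221\right)^{2} = \left(-2 - 221\right)^{2} = \left(-223\right)^{2} = 49729$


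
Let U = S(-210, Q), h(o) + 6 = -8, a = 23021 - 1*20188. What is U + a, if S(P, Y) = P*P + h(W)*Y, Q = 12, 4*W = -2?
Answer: 46765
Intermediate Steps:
a = 2833 (a = 23021 - 20188 = 2833)
W = -½ (W = (¼)*(-2) = -½ ≈ -0.50000)
h(o) = -14 (h(o) = -6 - 8 = -14)
S(P, Y) = P² - 14*Y (S(P, Y) = P*P - 14*Y = P² - 14*Y)
U = 43932 (U = (-210)² - 14*12 = 44100 - 168 = 43932)
U + a = 43932 + 2833 = 46765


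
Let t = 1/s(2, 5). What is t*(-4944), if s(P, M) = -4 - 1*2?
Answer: 824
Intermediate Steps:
s(P, M) = -6 (s(P, M) = -4 - 2 = -6)
t = -⅙ (t = 1/(-6) = -⅙ ≈ -0.16667)
t*(-4944) = -⅙*(-4944) = 824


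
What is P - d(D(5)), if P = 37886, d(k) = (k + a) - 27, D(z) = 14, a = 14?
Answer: 37885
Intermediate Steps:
d(k) = -13 + k (d(k) = (k + 14) - 27 = (14 + k) - 27 = -13 + k)
P - d(D(5)) = 37886 - (-13 + 14) = 37886 - 1*1 = 37886 - 1 = 37885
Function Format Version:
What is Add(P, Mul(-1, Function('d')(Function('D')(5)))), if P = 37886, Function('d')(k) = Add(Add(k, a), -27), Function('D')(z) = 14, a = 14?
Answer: 37885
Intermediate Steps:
Function('d')(k) = Add(-13, k) (Function('d')(k) = Add(Add(k, 14), -27) = Add(Add(14, k), -27) = Add(-13, k))
Add(P, Mul(-1, Function('d')(Function('D')(5)))) = Add(37886, Mul(-1, Add(-13, 14))) = Add(37886, Mul(-1, 1)) = Add(37886, -1) = 37885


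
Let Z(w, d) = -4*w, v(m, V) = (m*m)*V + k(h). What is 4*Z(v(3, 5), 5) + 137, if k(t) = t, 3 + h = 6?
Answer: -631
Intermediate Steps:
h = 3 (h = -3 + 6 = 3)
v(m, V) = 3 + V*m² (v(m, V) = (m*m)*V + 3 = m²*V + 3 = V*m² + 3 = 3 + V*m²)
4*Z(v(3, 5), 5) + 137 = 4*(-4*(3 + 5*3²)) + 137 = 4*(-4*(3 + 5*9)) + 137 = 4*(-4*(3 + 45)) + 137 = 4*(-4*48) + 137 = 4*(-192) + 137 = -768 + 137 = -631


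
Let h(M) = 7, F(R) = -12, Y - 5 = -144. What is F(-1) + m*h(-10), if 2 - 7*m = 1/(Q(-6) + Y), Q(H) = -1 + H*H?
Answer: -1039/104 ≈ -9.9904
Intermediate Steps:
Y = -139 (Y = 5 - 144 = -139)
Q(H) = -1 + H²
m = 209/728 (m = 2/7 - 1/(7*((-1 + (-6)²) - 139)) = 2/7 - 1/(7*((-1 + 36) - 139)) = 2/7 - 1/(7*(35 - 139)) = 2/7 - ⅐/(-104) = 2/7 - ⅐*(-1/104) = 2/7 + 1/728 = 209/728 ≈ 0.28709)
F(-1) + m*h(-10) = -12 + (209/728)*7 = -12 + 209/104 = -1039/104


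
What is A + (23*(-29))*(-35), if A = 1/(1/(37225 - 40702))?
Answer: 19868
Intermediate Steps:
A = -3477 (A = 1/(1/(-3477)) = 1/(-1/3477) = -3477)
A + (23*(-29))*(-35) = -3477 + (23*(-29))*(-35) = -3477 - 667*(-35) = -3477 + 23345 = 19868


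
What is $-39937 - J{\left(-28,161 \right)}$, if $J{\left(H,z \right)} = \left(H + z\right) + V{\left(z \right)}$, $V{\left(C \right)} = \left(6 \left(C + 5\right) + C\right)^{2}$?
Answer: $-1378719$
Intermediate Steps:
$V{\left(C \right)} = \left(30 + 7 C\right)^{2}$ ($V{\left(C \right)} = \left(6 \left(5 + C\right) + C\right)^{2} = \left(\left(30 + 6 C\right) + C\right)^{2} = \left(30 + 7 C\right)^{2}$)
$J{\left(H,z \right)} = H + z + \left(30 + 7 z\right)^{2}$ ($J{\left(H,z \right)} = \left(H + z\right) + \left(30 + 7 z\right)^{2} = H + z + \left(30 + 7 z\right)^{2}$)
$-39937 - J{\left(-28,161 \right)} = -39937 - \left(-28 + 161 + \left(30 + 7 \cdot 161\right)^{2}\right) = -39937 - \left(-28 + 161 + \left(30 + 1127\right)^{2}\right) = -39937 - \left(-28 + 161 + 1157^{2}\right) = -39937 - \left(-28 + 161 + 1338649\right) = -39937 - 1338782 = -1378719$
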